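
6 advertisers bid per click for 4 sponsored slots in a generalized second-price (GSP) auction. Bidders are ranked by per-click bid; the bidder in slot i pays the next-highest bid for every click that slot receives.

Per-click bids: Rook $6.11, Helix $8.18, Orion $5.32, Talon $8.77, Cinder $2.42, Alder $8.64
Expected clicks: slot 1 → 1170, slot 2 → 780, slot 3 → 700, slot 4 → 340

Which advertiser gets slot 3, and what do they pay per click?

Helix; $6.11 per click

Per-click bids in order: $8.77 (Talon) > $8.64 (Alder) > $8.18 (Helix) > $6.11 (Rook) > $5.32 (Orion) > …
Slot 3 goes to the third-ranked bidder, Helix, who pays the next bid down: $6.11/click.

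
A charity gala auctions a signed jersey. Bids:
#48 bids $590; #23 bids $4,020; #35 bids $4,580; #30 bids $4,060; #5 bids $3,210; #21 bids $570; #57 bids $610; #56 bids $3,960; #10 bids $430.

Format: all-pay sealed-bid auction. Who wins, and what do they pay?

#35 pays $4,580

Bids in order: 4,580 (#35) > 4,060 (#30) > 4,020 (#23) > 3,960 (#56) > 3,210 (#5) > 610 (#57) > …
#35 wins with the top bid; all bids are sunk regardless.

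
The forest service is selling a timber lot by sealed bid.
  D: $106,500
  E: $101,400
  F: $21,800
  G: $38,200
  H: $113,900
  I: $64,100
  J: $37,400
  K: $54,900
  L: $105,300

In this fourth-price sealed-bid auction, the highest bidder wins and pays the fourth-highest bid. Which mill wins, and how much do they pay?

H pays $101,400

Bids in order: 113,900 (H) > 106,500 (D) > 105,300 (L) > 101,400 (E) > 64,100 (I) > 54,900 (K) > …
H wins; payment is bid #4 in the ranking = $101,400.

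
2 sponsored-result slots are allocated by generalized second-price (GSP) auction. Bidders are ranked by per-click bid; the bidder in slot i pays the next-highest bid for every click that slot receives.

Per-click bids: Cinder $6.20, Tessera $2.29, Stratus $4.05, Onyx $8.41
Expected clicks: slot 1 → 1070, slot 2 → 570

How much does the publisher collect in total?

Sorting advertisers: $8.41 (Onyx) > $6.20 (Cinder) > $4.05 (Stratus) > …
Slot 1: Onyx pays $6.20 × 1070 = $6634.00
Slot 2: Cinder pays $4.05 × 570 = $2308.50
Total = $8942.50

Total revenue: $8942.50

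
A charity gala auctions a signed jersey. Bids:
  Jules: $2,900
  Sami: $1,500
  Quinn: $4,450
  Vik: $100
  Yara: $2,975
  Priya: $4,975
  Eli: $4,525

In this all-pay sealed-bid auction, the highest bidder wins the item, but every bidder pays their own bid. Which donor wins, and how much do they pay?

Priya pays $4,975

Bids in order: 4,975 (Priya) > 4,525 (Eli) > 4,450 (Quinn) > 2,975 (Yara) > 2,900 (Jules) > 1,500 (Sami) > …
Priya is highest and takes the item; every bidder forfeits their bid.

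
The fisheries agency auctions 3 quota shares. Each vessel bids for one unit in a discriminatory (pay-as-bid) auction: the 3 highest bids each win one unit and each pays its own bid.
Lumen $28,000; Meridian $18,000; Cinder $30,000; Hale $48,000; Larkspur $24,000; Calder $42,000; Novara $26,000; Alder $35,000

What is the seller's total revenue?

Ordering the bids: 48,000 (Hale), 42,000 (Calder), 35,000 (Alder), 30,000 (Cinder), 28,000 (Lumen), …
Winners (3 units): Hale, Calder, Alder.
Total revenue = 48,000 + 42,000 + 35,000 = $125,000.

Total revenue: $125,000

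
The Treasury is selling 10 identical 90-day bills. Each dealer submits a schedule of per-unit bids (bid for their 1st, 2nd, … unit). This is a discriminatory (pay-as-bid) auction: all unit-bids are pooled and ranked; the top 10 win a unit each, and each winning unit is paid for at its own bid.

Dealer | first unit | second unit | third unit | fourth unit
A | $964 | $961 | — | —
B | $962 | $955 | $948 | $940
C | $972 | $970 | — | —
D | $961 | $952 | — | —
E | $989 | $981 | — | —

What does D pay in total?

D pays $1,913

Merging the schedules and taking the best 10: 989 (E-1), 981 (E-2), 972 (C-1), 970 (C-2), 964 (A-1), 962 (B-1), 961 (A-2), 961 (D-1), 955 (B-2), 952 (D-2)
Next rejected bid: $948 (not a price — pay-as-bid).
D's winning unit-bids: 961 + 952 = $1,913.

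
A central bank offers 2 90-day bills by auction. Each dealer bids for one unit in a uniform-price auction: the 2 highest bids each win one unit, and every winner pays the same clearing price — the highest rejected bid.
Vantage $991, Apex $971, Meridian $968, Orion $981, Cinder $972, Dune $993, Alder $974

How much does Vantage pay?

Sorting: 993 (Dune), 991 (Vantage), 981 (Orion), 974 (Alder), …
Winners (2 units): Dune, Vantage.
Clearing price = highest rejected bid = $981.
Vantage wins → pays $981.

Vantage pays $981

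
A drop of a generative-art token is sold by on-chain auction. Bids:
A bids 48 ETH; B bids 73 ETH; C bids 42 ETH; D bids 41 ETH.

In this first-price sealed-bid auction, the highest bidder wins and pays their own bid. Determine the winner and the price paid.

B pays 73 ETH

Sorting bids: 73 (B) > 48 (A) > 42 (C) > 41 (D)
B is highest → pays own bid, 73 ETH.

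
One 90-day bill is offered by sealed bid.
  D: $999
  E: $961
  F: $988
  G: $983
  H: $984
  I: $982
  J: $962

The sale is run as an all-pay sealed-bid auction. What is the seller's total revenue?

Rule: the highest bidder wins the item, but every bidder pays their own bid.
Sorting bids: 999 (D) > 988 (F) > 984 (H) > 983 (G) > 982 (I) > 962 (J) > …
D wins with the top bid; all bids are sunk regardless.
Every bidder forfeits their bid regardless of winning.
Revenue = 999 + 961 + 988 + 983 + 984 + 982 + 962 = $6,859.

Total revenue: $6,859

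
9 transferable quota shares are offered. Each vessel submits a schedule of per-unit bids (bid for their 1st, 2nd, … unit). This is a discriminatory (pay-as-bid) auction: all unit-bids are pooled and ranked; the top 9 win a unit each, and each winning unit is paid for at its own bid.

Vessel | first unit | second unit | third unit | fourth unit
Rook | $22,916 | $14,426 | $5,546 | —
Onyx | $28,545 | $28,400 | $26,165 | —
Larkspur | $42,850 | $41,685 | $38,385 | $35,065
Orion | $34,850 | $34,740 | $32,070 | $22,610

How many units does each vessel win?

Pooled unit-bids ranked (top 9): 42,850 (Larkspur-1), 41,685 (Larkspur-2), 38,385 (Larkspur-3), 35,065 (Larkspur-4), 34,850 (Orion-1), 34,740 (Orion-2), 32,070 (Orion-3), 28,545 (Onyx-1), 28,400 (Onyx-2)
Next rejected bid: $26,165 (not a price — pay-as-bid).
Allocation: Larkspur 4, Onyx 2, Orion 3.

Larkspur 4, Onyx 2, Orion 3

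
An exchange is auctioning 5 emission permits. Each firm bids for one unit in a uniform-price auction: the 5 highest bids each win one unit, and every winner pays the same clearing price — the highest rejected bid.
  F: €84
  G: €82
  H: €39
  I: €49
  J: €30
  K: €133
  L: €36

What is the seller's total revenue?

Sorting: 133 (K), 84 (F), 82 (G), 49 (I), 39 (H), 36 (L), 30 (J)
Winners (5 units): K, F, G, I, H.
Highest unsuccessful bid: €36 → clearing price.
Total revenue = 5 × €36 = €180.

Total revenue: €180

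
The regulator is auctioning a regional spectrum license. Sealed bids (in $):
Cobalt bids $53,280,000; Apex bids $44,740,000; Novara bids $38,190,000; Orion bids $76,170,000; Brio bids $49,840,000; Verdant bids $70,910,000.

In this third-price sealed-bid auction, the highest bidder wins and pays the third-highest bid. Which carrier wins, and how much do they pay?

Bids ranked: 76,170,000 (Orion) > 70,910,000 (Verdant) > 53,280,000 (Cobalt) > 49,840,000 (Brio) > 44,740,000 (Apex) > 38,190,000 (Novara)
Orion wins; payment is bid #3 in the ranking = $53,280,000.

Orion pays $53,280,000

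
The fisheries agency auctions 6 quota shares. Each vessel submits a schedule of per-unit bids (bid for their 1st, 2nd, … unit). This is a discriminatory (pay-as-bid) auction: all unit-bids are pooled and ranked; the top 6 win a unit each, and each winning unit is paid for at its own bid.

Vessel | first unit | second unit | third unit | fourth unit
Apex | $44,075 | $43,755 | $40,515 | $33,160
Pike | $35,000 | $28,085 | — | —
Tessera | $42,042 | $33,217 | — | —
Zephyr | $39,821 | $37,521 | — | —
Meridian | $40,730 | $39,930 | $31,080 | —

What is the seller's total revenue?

All unit-bids, highest first — top 6: 44,075 (Apex-1), 43,755 (Apex-2), 42,042 (Tessera-1), 40,730 (Meridian-1), 40,515 (Apex-3), 39,930 (Meridian-2)
Next rejected bid: $39,821 (not a price — pay-as-bid).
Each winning unit pays its own bid.
Revenue = 44,075 + 43,755 + 42,042 + 40,730 + 40,515 + 39,930 = $251,047.

Total revenue: $251,047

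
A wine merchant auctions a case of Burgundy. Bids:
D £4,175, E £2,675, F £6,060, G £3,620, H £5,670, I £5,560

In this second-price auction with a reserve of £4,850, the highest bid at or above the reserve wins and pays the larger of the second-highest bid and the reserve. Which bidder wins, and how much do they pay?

Rule: the highest bid at or above the reserve wins and pays the larger of the second-highest bid and the reserve.
Bids in order: 6,060 (F) > 5,670 (H) > 5,560 (I) > 4,175 (D) > 3,620 (G) > 2,675 (E)
F has the top bid at or above the reserve (£6,060).
Second-highest bid £5,670 exceeds the reserve £4,850 → payment £5,670.

F pays £5,670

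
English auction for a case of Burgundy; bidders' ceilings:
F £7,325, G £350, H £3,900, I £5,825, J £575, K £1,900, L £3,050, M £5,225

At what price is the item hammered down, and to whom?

F wins at £5,825

Rule: the price rises until one bidder remains; the winner pays the price at which the last rival dropped out.
Sorting limits: 7,325 (F) > 5,825 (I) > 5,225 (M) > 3,900 (H) > 3,050 (L) > 1,900 (K) > …
Bidding ends when I exits at £5,825; F takes it.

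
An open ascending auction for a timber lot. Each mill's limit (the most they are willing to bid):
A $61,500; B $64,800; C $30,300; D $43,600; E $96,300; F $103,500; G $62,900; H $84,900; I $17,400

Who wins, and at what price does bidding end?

Limits in order: 103,500 (F) > 96,300 (E) > 84,900 (H) > 64,800 (B) > 62,900 (G) > 61,500 (A) > …
E is the last rival to drop out, at $96,300; F remains and wins at that price.

F wins at $96,300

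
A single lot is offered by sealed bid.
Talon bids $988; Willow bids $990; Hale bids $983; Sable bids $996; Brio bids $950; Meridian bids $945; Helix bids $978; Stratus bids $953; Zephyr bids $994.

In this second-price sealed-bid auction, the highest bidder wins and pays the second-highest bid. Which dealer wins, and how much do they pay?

Bids in order: 996 (Sable) > 994 (Zephyr) > 990 (Willow) > 988 (Talon) > 983 (Hale) > 978 (Helix) > …
Sable wins with the highest bid; price is set by the runner-up at $994.

Sable pays $994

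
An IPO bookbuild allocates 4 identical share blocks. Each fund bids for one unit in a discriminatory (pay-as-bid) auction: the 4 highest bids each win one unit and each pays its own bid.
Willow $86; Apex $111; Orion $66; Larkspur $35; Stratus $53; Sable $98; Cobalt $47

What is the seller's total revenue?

Total revenue: $361

Bids ranked high→low: 111 (Apex), 98 (Sable), 86 (Willow), 66 (Orion), 53 (Stratus), 47 (Cobalt), …
Winners (4 units): Apex, Sable, Willow, Orion.
Total revenue = 111 + 98 + 86 + 66 = $361.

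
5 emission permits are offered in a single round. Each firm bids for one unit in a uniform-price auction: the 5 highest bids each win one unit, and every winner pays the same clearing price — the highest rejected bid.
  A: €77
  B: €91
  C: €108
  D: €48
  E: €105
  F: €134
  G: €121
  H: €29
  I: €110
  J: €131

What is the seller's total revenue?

Sorting: 134 (F), 131 (J), 121 (G), 110 (I), 108 (C), 105 (E), 91 (B), …
Top 5: F, J, G, I, C.
First losing bid is E's €105, which sets the uniform price.
Total revenue = 5 × €105 = €525.

Total revenue: €525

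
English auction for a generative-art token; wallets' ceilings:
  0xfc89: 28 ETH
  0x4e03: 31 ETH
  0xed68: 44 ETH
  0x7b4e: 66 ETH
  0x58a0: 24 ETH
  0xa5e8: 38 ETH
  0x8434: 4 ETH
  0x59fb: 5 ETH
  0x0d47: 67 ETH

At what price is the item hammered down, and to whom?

0x0d47 wins at 66 ETH

Rule: the price rises until one bidder remains; the winner pays the price at which the last rival dropped out.
Limits ranked: 67 (0x0d47) > 66 (0x7b4e) > 44 (0xed68) > 38 (0xa5e8) > 31 (0x4e03) > 28 (0xfc89) > …
Bidding ends when 0x7b4e exits at 66 ETH; 0x0d47 takes it.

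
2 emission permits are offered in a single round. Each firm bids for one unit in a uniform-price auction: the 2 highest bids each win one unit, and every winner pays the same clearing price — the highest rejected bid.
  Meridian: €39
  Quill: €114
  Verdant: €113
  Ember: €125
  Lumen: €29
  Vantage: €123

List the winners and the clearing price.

Ember, Vantage; each pays €114

Bids ranked high→low: 125 (Ember), 123 (Vantage), 114 (Quill), 113 (Verdant), …
The 2 highest are Ember, Vantage.
Clearing price = highest rejected bid = €114.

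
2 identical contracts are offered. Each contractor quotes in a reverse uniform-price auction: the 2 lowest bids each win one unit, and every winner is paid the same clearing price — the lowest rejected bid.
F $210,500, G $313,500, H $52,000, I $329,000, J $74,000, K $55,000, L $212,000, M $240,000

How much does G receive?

Bids ranked low→high: 52,000 (H), 55,000 (K), 74,000 (J), 210,500 (F), …
Lowest 2: H, K.
Lowest unsuccessful bid: $74,000 → clearing price.
G does not win → is paid $0.

G is paid $0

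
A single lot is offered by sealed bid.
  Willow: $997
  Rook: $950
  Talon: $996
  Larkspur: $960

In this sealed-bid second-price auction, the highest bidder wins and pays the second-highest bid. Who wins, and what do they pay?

Willow pays $996

Sealed-bid second-price auction: the highest bidder wins and pays the second-highest bid.
Bids in order: 997 (Willow) > 996 (Talon) > 960 (Larkspur) > 950 (Rook)
Willow wins with the highest bid; price is set by the runner-up at $996.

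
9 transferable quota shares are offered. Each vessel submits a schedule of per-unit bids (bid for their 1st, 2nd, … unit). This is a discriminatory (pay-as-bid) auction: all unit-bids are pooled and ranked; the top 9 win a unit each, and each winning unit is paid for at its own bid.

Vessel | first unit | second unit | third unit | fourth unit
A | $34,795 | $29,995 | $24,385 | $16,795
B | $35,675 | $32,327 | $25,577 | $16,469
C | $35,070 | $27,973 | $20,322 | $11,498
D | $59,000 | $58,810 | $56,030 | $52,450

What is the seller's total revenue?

Pooled unit-bids ranked (top 9): 59,000 (D-1), 58,810 (D-2), 56,030 (D-3), 52,450 (D-4), 35,675 (B-1), 35,070 (C-1), 34,795 (A-1), 32,327 (B-2), 29,995 (A-2)
Next rejected bid: $27,973 (not a price — pay-as-bid).
Each winning unit pays its own bid.
Revenue = 59,000 + 58,810 + 56,030 + 52,450 + 35,675 + 35,070 + 34,795 + 32,327 + 29,995 = $394,152.

Total revenue: $394,152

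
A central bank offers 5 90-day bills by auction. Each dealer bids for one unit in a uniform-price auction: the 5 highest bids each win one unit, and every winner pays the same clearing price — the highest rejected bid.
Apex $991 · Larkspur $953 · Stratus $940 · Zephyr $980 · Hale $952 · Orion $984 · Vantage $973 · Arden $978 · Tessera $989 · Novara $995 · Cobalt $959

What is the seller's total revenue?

Ordering the bids: 995 (Novara), 991 (Apex), 989 (Tessera), 984 (Orion), 980 (Zephyr), 978 (Arden), 973 (Vantage), …
Top 5: Novara, Apex, Tessera, Orion, Zephyr.
Highest unsuccessful bid: $978 → clearing price.
Total revenue = 5 × $978 = $4,890.

Total revenue: $4,890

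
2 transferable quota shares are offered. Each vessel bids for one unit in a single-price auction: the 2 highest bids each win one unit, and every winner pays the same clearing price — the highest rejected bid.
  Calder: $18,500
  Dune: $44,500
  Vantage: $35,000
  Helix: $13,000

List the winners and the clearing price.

Dune, Vantage; each pays $18,500

Ordering the bids: 44,500 (Dune), 35,000 (Vantage), 18,500 (Calder), 13,000 (Helix)
The 2 highest are Dune, Vantage.
Highest unsuccessful bid: $18,500 → clearing price.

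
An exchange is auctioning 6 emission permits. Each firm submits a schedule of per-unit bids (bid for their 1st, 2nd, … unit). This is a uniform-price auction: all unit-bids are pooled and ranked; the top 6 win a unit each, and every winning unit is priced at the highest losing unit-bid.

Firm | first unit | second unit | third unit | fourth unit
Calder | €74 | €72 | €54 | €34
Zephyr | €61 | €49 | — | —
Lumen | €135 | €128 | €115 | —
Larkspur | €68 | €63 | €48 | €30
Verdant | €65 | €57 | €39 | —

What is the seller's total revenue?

Merging the schedules and taking the best 6: 135 (Lumen-1), 128 (Lumen-2), 115 (Lumen-3), 74 (Calder-1), 72 (Calder-2), 68 (Larkspur-1)
Highest rejected unit-bid = €65.
Allocation: Calder 2, Larkspur 1, Lumen 3. Every unit priced at €65.
Revenue = 6 × 65 = €390.

Total revenue: €390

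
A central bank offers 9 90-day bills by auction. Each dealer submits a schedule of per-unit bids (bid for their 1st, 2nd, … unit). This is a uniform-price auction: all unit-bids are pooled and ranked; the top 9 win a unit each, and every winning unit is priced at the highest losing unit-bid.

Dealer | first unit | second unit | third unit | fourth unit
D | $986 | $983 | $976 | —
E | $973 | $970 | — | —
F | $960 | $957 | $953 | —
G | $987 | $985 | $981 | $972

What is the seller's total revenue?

All unit-bids, highest first — top 9: 987 (G-1), 986 (D-1), 985 (G-2), 983 (D-2), 981 (G-3), 976 (D-3), 973 (E-1), 972 (G-4), 970 (E-2)
The (k+1)-th unit-bid is $960.
Allocation: D 3, E 2, G 4. Every unit priced at $960.
Revenue = 9 × 960 = $8,640.

Total revenue: $8,640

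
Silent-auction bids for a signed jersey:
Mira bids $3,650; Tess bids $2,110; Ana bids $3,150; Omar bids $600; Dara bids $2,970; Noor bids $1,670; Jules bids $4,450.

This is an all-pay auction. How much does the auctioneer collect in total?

Total revenue: $18,600

All-pay auction: the highest bidder wins the item, but every bidder pays their own bid.
Bids in order: 4,450 (Jules) > 3,650 (Mira) > 3,150 (Ana) > 2,970 (Dara) > 2,110 (Tess) > 1,670 (Noor) > …
Jules wins with the top bid; all bids are sunk regardless.
Every bidder forfeits their bid regardless of winning.
Revenue = 3,650 + 2,110 + 3,150 + 600 + 2,970 + 1,670 + 4,450 = $18,600.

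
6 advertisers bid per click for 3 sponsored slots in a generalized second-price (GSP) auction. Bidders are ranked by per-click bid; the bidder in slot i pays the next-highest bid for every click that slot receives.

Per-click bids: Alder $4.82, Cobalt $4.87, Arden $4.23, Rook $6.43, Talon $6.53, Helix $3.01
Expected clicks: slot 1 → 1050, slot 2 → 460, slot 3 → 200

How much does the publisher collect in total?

Sorting advertisers: $6.53 (Talon) > $6.43 (Rook) > $4.87 (Cobalt) > $4.82 (Alder) > …
Slot 1: Talon pays $6.43 × 1050 = $6751.50
Slot 2: Rook pays $4.87 × 460 = $2240.20
Slot 3: Cobalt pays $4.82 × 200 = $964.00
Total = $9955.70

Total revenue: $9955.70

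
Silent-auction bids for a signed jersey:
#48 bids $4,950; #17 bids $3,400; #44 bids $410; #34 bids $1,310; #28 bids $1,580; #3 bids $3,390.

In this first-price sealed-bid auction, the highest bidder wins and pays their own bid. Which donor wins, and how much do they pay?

#48 pays $4,950

Rule: the highest bidder wins and pays their own bid.
Bids in order: 4,950 (#48) > 3,400 (#17) > 3,390 (#3) > 1,580 (#28) > 1,310 (#34) > 410 (#44)
#48 is highest → pays own bid, $4,950.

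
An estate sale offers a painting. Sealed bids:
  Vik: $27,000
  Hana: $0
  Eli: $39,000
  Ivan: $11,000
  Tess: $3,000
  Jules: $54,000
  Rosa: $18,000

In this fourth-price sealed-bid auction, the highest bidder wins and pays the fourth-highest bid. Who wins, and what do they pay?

Rule: the highest bidder wins and pays the fourth-highest bid.
Sorting bids: 54,000 (Jules) > 39,000 (Eli) > 27,000 (Vik) > 18,000 (Rosa) > 11,000 (Ivan) > 3,000 (Tess) > …
Jules wins; payment is bid #4 in the ranking = $18,000.

Jules pays $18,000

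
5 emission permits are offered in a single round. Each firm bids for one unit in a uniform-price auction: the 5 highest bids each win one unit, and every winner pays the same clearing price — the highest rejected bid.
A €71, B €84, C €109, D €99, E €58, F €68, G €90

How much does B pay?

B pays €68

Sorting: 109 (C), 99 (D), 90 (G), 84 (B), 71 (A), 68 (F), 58 (E)
Top 5: C, D, G, B, A.
First losing bid is F's €68, which sets the uniform price.
B wins → pays €68.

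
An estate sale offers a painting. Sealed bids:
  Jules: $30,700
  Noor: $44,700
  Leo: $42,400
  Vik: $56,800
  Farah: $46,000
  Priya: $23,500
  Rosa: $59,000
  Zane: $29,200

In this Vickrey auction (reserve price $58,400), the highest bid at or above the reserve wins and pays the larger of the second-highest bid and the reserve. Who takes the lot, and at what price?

Rosa pays $58,400

Bids in order: 59,000 (Rosa) > 56,800 (Vik) > 46,000 (Farah) > 44,700 (Noor) > 42,400 (Leo) > 30,700 (Jules) > …
Highest eligible bid: Rosa at $59,000.
max(second-highest $56,800, reserve $58,400) = $58,400.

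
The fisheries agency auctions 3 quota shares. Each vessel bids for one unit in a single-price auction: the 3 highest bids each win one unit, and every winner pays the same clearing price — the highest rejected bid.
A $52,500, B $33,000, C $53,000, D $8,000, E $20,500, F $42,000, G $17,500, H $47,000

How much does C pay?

Bids ranked high→low: 53,000 (C), 52,500 (A), 47,000 (H), 42,000 (F), 33,000 (B), …
The 3 highest are C, A, H.
First losing bid is F's $42,000, which sets the uniform price.
C wins → pays $42,000.

C pays $42,000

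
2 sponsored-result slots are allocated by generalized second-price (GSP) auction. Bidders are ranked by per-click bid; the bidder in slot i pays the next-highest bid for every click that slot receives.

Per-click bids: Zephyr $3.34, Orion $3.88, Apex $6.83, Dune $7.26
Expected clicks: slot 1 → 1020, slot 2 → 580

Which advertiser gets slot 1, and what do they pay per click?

Ranked by bid: $7.26 (Dune) > $6.83 (Apex) > $3.88 (Orion) > …
Slot 1 goes to the first-ranked bidder, Dune, who pays the next bid down: $6.83/click.

Dune; $6.83 per click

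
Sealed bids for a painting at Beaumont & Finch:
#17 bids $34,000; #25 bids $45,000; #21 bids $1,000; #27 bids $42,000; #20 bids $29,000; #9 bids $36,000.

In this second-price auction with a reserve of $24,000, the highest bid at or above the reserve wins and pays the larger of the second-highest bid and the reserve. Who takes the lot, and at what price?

#25 pays $42,000

Bids ranked: 45,000 (#25) > 42,000 (#27) > 36,000 (#9) > 34,000 (#17) > 29,000 (#20) > 1,000 (#21)
Highest eligible bid: #25 at $45,000.
Second-highest bid $42,000 exceeds the reserve $24,000 → payment $42,000.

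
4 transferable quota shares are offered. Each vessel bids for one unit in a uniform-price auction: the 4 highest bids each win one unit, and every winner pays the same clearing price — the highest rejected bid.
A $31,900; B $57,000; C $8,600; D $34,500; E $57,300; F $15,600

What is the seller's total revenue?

Total revenue: $62,400

Bids ranked high→low: 57,300 (E), 57,000 (B), 34,500 (D), 31,900 (A), 15,600 (F), 8,600 (C)
Top 4: E, B, D, A.
Clearing price = highest rejected bid = $15,600.
Total revenue = 4 × $15,600 = $62,400.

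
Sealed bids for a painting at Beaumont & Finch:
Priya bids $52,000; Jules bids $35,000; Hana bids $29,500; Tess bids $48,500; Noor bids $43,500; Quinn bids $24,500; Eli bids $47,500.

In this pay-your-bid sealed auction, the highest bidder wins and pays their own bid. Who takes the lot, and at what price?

Priya pays $52,000

Bids in order: 52,000 (Priya) > 48,500 (Tess) > 47,500 (Eli) > 43,500 (Noor) > 35,000 (Jules) > 29,500 (Hana) > …
Priya has the highest bid and pays exactly that: $52,000.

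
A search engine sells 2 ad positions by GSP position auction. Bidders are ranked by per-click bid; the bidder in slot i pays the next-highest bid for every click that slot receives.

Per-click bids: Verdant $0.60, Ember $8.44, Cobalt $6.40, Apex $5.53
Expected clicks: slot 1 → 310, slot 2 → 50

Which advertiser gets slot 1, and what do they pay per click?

Per-click bids in order: $8.44 (Ember) > $6.40 (Cobalt) > $5.53 (Apex) > …
Slot 1 goes to the first-ranked bidder, Ember, who pays the next bid down: $6.40/click.

Ember; $6.40 per click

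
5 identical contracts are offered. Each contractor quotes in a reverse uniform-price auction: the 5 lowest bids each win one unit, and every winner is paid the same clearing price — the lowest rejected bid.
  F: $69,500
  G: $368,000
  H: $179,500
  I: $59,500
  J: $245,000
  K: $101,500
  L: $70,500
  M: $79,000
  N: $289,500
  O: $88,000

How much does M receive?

M is paid $101,500

Ordering the bids: 59,500 (I), 69,500 (F), 70,500 (L), 79,000 (M), 88,000 (O), 101,500 (K), 179,500 (H), …
Lowest 5: I, F, L, M, O.
Clearing price = lowest rejected bid = $101,500.
M wins → is paid $101,500.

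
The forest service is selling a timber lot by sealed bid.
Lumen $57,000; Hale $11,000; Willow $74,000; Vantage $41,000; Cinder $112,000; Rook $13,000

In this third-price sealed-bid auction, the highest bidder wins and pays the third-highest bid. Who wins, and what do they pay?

Bids ranked: 112,000 (Cinder) > 74,000 (Willow) > 57,000 (Lumen) > 41,000 (Vantage) > 13,000 (Rook) > 11,000 (Hale)
Cinder wins; payment is bid #3 in the ranking = $57,000.

Cinder pays $57,000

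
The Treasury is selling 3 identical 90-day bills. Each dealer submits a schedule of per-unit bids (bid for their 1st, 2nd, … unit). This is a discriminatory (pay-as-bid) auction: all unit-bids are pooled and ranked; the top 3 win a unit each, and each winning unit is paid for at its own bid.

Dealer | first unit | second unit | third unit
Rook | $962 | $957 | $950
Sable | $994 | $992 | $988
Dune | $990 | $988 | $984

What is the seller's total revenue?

All unit-bids, highest first — top 3: 994 (Sable-1), 992 (Sable-2), 990 (Dune-1)
Next rejected bid: $988 (not a price — pay-as-bid).
Each winning unit pays its own bid.
Revenue = 994 + 992 + 990 = $2,976.

Total revenue: $2,976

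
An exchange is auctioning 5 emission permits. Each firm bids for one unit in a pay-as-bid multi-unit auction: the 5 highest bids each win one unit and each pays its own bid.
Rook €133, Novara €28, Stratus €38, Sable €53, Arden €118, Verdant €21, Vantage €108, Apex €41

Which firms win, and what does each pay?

Rook €133, Arden €118, Vantage €108, Sable €53, Apex €41

Sorting: 133 (Rook), 118 (Arden), 108 (Vantage), 53 (Sable), 41 (Apex), 38 (Stratus), 28 (Novara), …
The 5 highest are Rook, Arden, Vantage, Sable, Apex.
Each winner pays its own bid: Rook €133, Arden €118, Vantage €108, Sable €53, Apex €41.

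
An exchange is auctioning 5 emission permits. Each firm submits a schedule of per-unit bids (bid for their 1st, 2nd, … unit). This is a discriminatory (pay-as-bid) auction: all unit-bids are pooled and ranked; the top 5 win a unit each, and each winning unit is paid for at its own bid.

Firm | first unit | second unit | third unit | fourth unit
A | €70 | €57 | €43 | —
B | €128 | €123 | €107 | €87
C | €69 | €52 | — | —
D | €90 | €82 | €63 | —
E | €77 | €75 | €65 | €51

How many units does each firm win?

Merging the schedules and taking the best 5: 128 (B-1), 123 (B-2), 107 (B-3), 90 (D-1), 87 (B-4)
Next rejected bid: €82 (not a price — pay-as-bid).
Allocation: B 4, D 1.

B 4, D 1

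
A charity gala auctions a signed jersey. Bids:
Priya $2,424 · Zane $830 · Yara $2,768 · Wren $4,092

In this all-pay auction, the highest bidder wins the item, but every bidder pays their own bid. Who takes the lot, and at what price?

Wren pays $4,092

Sorting bids: 4,092 (Wren) > 2,768 (Yara) > 2,424 (Priya) > 830 (Zane)
Wren wins with the top bid; all bids are sunk regardless.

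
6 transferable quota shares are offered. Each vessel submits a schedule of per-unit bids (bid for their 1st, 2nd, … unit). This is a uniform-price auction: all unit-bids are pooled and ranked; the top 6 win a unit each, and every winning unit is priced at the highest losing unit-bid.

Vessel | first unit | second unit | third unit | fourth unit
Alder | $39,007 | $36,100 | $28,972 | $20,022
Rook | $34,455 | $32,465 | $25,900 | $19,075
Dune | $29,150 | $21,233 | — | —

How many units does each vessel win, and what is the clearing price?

Alder 3, Dune 1, Rook 2; clearing price $25,900

Pooled unit-bids ranked (top 6): 39,007 (Alder-1), 36,100 (Alder-2), 34,455 (Rook-1), 32,465 (Rook-2), 29,150 (Dune-1), 28,972 (Alder-3)
First bid not allocated: $25,900.
Allocation: Alder 3, Dune 1, Rook 2.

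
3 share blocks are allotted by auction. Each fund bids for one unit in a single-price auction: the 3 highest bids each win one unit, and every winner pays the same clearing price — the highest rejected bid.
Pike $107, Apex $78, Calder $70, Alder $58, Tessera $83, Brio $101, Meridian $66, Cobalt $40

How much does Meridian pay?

Ordering the bids: 107 (Pike), 101 (Brio), 83 (Tessera), 78 (Apex), 70 (Calder), …
Top 3: Pike, Brio, Tessera.
Clearing price = highest rejected bid = $78.
Meridian does not win → pays $0.

Meridian pays $0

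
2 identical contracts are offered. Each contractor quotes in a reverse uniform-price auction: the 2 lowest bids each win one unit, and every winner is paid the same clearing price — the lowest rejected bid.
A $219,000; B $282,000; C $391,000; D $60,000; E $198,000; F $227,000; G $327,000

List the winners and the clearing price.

D, E; each is paid $219,000

Sorting: 60,000 (D), 198,000 (E), 219,000 (A), 227,000 (F), …
Lowest 2: D, E.
Lowest unsuccessful bid: $219,000 → clearing price.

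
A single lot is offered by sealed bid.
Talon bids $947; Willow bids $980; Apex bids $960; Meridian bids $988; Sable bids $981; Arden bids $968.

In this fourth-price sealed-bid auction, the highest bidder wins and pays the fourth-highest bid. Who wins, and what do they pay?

Bids in order: 988 (Meridian) > 981 (Sable) > 980 (Willow) > 968 (Arden) > 960 (Apex) > 947 (Talon)
Meridian wins; payment is bid #4 in the ranking = $968.

Meridian pays $968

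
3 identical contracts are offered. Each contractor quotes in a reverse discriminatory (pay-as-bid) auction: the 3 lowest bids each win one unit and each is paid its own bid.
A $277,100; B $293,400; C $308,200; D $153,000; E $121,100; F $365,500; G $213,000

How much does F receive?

F is paid $0

Ordering the bids: 121,100 (E), 153,000 (D), 213,000 (G), 277,100 (A), 293,400 (B), …
Lowest 3: E, D, G.
F does not win → $0.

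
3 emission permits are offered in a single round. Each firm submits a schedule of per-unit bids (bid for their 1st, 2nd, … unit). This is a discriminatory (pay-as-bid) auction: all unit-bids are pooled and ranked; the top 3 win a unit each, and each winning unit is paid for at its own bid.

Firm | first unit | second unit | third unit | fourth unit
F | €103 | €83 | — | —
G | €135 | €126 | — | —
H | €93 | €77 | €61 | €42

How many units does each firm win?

F 1, G 2

All unit-bids, highest first — top 3: 135 (G-1), 126 (G-2), 103 (F-1)
Next rejected bid: €93 (not a price — pay-as-bid).
Allocation: F 1, G 2.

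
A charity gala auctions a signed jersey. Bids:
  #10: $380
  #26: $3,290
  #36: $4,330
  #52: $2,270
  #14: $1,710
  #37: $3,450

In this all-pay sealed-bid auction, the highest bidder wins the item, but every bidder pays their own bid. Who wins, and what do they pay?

Bids in order: 4,330 (#36) > 3,450 (#37) > 3,290 (#26) > 2,270 (#52) > 1,710 (#14) > 380 (#10)
#36 wins with the top bid; all bids are sunk regardless.

#36 pays $4,330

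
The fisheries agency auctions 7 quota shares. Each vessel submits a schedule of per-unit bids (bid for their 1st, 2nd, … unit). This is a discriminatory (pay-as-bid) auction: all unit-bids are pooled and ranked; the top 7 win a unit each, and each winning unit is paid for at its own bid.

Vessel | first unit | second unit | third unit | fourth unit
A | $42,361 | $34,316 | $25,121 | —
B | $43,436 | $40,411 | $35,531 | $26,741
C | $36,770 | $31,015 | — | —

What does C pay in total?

All unit-bids, highest first — top 7: 43,436 (B-1), 42,361 (A-1), 40,411 (B-2), 36,770 (C-1), 35,531 (B-3), 34,316 (A-2), 31,015 (C-2)
Next rejected bid: $26,741 (not a price — pay-as-bid).
C's winning unit-bids: 36,770 + 31,015 = $67,785.

C pays $67,785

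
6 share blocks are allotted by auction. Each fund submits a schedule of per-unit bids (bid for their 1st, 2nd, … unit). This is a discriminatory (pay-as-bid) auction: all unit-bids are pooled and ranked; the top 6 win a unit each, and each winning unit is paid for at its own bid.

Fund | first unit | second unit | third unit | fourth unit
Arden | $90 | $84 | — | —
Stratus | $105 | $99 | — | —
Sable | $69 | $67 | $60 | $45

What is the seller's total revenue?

Pooled unit-bids ranked (top 6): 105 (Stratus-1), 99 (Stratus-2), 90 (Arden-1), 84 (Arden-2), 69 (Sable-1), 67 (Sable-2)
Next rejected bid: $60 (not a price — pay-as-bid).
Each winning unit pays its own bid.
Revenue = 105 + 99 + 90 + 84 + 69 + 67 = $514.

Total revenue: $514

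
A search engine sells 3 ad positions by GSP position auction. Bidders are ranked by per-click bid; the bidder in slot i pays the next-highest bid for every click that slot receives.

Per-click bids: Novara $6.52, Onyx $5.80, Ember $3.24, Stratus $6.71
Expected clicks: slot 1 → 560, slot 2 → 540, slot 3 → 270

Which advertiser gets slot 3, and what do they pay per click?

Ranked by bid: $6.71 (Stratus) > $6.52 (Novara) > $5.80 (Onyx) > $3.24 (Ember)
Slot 3 goes to the third-ranked bidder, Onyx, who pays the next bid down: $3.24/click.

Onyx; $3.24 per click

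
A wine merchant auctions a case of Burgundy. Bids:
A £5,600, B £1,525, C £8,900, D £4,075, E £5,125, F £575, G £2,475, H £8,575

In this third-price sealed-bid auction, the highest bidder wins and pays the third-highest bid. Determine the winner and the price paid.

Sorting bids: 8,900 (C) > 8,575 (H) > 5,600 (A) > 5,125 (E) > 4,075 (D) > 2,475 (G) > …
C is highest; pays the third-highest bid, £5,600.

C pays £5,600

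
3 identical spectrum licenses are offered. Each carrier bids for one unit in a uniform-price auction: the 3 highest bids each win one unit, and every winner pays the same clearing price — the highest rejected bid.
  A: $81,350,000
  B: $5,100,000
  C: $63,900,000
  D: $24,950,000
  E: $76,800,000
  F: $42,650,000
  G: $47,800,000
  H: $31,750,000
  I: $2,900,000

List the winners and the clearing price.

Bids ranked high→low: 81,350,000 (A), 76,800,000 (E), 63,900,000 (C), 47,800,000 (G), 42,650,000 (F), …
The 3 highest are A, E, C.
First losing bid is G's $47,800,000, which sets the uniform price.

A, E, C; each pays $47,800,000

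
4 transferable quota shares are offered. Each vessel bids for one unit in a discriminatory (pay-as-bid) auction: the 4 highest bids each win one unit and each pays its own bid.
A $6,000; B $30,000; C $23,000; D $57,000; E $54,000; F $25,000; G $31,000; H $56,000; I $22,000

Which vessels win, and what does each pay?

Bids ranked high→low: 57,000 (D), 56,000 (H), 54,000 (E), 31,000 (G), 30,000 (B), 25,000 (F), …
The 4 highest are D, H, E, G.
Each winner pays its own bid: D $57,000, H $56,000, E $54,000, G $31,000.

D $57,000, H $56,000, E $54,000, G $31,000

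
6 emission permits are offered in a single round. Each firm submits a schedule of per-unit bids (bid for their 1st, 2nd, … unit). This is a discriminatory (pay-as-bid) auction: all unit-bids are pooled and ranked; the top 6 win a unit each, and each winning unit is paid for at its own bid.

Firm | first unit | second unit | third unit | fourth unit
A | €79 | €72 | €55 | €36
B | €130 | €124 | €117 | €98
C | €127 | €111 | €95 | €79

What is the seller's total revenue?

Total revenue: €707

Merging the schedules and taking the best 6: 130 (B-1), 127 (C-1), 124 (B-2), 117 (B-3), 111 (C-2), 98 (B-4)
Next rejected bid: €95 (not a price — pay-as-bid).
Each winning unit pays its own bid.
Revenue = 130 + 127 + 124 + 117 + 111 + 98 = €707.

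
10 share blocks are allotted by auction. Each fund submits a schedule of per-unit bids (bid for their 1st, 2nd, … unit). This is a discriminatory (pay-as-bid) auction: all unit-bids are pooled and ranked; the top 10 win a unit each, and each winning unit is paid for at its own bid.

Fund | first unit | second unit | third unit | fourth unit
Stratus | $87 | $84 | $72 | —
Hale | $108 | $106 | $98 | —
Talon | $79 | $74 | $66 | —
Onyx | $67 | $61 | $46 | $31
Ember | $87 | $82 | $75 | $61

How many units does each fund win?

Ember 3, Hale 3, Stratus 2, Talon 2

Merging the schedules and taking the best 10: 108 (Hale-1), 106 (Hale-2), 98 (Hale-3), 87 (Stratus-1), 87 (Ember-1), 84 (Stratus-2), 82 (Ember-2), 79 (Talon-1), 75 (Ember-3), 74 (Talon-2)
Next rejected bid: $72 (not a price — pay-as-bid).
Allocation: Ember 3, Hale 3, Stratus 2, Talon 2.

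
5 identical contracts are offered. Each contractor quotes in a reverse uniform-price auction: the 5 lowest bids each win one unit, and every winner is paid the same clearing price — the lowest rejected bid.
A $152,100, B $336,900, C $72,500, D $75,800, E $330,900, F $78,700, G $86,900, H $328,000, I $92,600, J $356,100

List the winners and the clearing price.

C, D, F, G, I; each is paid $152,100

Ordering the bids: 72,500 (C), 75,800 (D), 78,700 (F), 86,900 (G), 92,600 (I), 152,100 (A), 328,000 (H), …
The 5 lowest are C, D, F, G, I.
First losing bid is A's $152,100, which sets the uniform price.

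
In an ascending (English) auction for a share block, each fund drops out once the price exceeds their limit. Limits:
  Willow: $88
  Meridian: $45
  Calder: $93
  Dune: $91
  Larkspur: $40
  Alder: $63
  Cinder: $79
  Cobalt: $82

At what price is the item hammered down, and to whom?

Sorting limits: 93 (Calder) > 91 (Dune) > 88 (Willow) > 82 (Cobalt) > 79 (Cinder) > 63 (Alder) > …
Dune is the last rival to drop out, at $91; Calder remains and wins at that price.

Calder wins at $91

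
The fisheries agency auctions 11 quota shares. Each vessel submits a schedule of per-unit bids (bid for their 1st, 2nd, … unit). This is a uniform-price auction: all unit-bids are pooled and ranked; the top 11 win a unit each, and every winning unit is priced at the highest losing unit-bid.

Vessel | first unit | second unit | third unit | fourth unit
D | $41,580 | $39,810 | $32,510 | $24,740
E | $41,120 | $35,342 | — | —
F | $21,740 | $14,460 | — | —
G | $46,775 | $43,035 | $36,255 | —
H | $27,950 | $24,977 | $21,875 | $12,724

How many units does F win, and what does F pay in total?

F: 0 units, pays $0

Merging the schedules and taking the best 11: 46,775 (G-1), 43,035 (G-2), 41,580 (D-1), 41,120 (E-1), 39,810 (D-2), 36,255 (G-3), 35,342 (E-2), 32,510 (D-3), 27,950 (H-1), 24,977 (H-2), 24,740 (D-4)
First bid not allocated: $21,875.
F wins 0 unit(s) at $21,875 each.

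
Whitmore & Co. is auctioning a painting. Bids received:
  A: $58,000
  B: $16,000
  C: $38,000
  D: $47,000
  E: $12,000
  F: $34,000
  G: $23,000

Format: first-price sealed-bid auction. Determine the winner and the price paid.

A pays $58,000

Bids in order: 58,000 (A) > 47,000 (D) > 38,000 (C) > 34,000 (F) > 23,000 (G) > 16,000 (B) > …
A is highest → pays own bid, $58,000.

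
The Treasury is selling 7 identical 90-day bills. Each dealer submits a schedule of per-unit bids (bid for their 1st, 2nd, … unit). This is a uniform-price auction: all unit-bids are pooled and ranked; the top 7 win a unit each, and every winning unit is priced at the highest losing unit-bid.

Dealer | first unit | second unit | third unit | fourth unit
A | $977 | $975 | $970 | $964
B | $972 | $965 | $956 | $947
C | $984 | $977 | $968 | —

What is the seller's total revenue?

Total revenue: $6,755

All unit-bids, highest first — top 7: 984 (C-1), 977 (A-1), 977 (C-2), 975 (A-2), 972 (B-1), 970 (A-3), 968 (C-3)
First bid not allocated: $965.
Allocation: A 3, B 1, C 3. Every unit priced at $965.
Revenue = 7 × 965 = $6,755.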